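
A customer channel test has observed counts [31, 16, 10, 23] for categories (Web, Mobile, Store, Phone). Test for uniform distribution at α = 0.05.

Expected = 20 each. χ² = Σ(O-E)²/E = 12.3. df = 3, critical value = 7.815. Reject H₀.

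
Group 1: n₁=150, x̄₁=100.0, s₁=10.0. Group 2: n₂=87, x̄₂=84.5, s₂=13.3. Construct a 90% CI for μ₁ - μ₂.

Difference = 15.5. SE = √(10.0²/150 + 13.3²/87) = 1.643. CI = (12.8, 18.2)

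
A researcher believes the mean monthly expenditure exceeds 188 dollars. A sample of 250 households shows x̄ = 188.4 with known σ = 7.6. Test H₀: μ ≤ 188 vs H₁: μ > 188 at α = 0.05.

z = 0.832. Critical value: 1.645. Fail to reject H₀.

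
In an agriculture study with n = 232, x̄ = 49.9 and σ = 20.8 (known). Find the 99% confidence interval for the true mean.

CI = x̄ ± z*(σ/√n) = 49.9 ± 2.576(20.8/√232) = 49.9 ± 3.52 = (46.38, 53.42)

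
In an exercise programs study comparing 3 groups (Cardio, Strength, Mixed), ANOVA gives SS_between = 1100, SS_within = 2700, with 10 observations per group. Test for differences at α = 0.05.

df_between = 2, df_within = 27. F = MS_between/MS_within = 550.0/100.0 = 5.5. F_crit ≈ 3.354. Reject H₀. At least one mean differs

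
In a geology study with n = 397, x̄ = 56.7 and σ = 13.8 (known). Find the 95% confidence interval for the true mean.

CI = x̄ ± z*(σ/√n) = 56.7 ± 1.96(13.8/√397) = 56.7 ± 1.36 = (55.34, 58.06)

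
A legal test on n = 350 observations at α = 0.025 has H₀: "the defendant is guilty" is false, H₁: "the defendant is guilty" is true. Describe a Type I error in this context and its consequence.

Type I error: rejecting H₀ when it is true — concluding that the defendant is guilty when in fact it is not. Consequence: convicting an innocent person.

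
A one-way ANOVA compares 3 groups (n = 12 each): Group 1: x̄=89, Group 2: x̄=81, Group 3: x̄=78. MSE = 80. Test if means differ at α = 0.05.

Grand mean = 82.67. SS_between = 776.0, MS_between = 388.0. F = 4.85, F_crit ≈ 3.285. Reject H₀.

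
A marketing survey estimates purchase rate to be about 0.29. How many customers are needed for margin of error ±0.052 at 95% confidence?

n = z²p(1-p)/E² = 1.96²×0.29×0.71/0.052² = 292.5 → n = 293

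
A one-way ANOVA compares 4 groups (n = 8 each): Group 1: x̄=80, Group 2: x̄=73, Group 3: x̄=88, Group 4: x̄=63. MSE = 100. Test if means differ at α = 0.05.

Grand mean = 76.0. SS_between = 2704.0, MS_between = 901.33. F = 9.013, F_crit ≈ 2.947. Reject H₀.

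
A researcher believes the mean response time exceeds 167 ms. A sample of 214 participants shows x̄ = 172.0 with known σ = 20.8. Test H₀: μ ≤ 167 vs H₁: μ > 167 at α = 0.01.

z = 3.517. Critical value: 2.33. Reject H₀.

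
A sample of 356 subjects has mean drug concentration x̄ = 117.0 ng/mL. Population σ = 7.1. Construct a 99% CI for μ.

CI = x̄ ± z*(σ/√n) = 117.0 ± 2.576(7.1/√356) = 117.0 ± 0.97 = (116.03, 117.97)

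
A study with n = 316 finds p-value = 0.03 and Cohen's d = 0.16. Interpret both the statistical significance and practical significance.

Statistically significant (p = 0.03 < 0.05). Cohen's d = 0.16 indicates a very small effect size. Both statistical and practical significance should be considered.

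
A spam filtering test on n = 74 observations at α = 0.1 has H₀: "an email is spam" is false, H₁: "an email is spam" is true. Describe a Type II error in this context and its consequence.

Type II error: failing to reject H₀ when it is false — concluding that an email is spam is not supported when in fact it is. Consequence: a spam email lands in the inbox.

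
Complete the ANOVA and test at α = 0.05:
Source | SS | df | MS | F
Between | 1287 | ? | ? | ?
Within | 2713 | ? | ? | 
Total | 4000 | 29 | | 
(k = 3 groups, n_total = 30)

df_between = 2, df_within = 27. MS_between = 643.5, MS_within = 100.48. F = 6.404, F_crit ≈ 3.354. Reject H₀.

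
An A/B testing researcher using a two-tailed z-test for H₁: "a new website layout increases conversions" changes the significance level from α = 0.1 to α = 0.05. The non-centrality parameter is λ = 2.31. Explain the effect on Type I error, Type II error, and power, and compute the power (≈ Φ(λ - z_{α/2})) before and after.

Decreasing α from 0.1 to 0.05:
• Type I error rate decreases (α is the Type I rate by definition).
• Critical value moves from z_{α/2} = 1.645 to 1.96, so power = Φ(λ - z_{α/2}) goes from Φ(2.31 - 1.645) = 0.747 to Φ(2.31 - 1.96) = 0.637.
• Type II error rate β = 1 - power therefore increases (0.253 → 0.363).
Appropriate when false positives are costly — here, rolling out a layout that doesn't actually help — wasted engineering effort.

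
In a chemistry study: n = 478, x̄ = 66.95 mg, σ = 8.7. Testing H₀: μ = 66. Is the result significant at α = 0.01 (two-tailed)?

z = (66.95 - 66)/(8.7/√478) = 2.387. Since |z| ≤ 2.576, not significant at α = 0.01.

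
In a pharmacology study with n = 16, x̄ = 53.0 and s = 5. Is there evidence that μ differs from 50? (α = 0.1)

t = (x̄ - μ₀)/(s/√n) = (53.0 - 50)/(5/√16) = 2.4. df = 15, critical t = ±1.753. Reject H₀.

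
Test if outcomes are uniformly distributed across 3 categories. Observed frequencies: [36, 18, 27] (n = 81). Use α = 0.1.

Expected = 27 each. χ² = Σ(O-E)²/E = 6.0. df = 2, critical value = 4.605. Reject H₀.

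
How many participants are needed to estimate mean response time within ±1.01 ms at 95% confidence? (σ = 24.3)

n = (z*σ/E)² = (1.96×24.3/1.01)² = 2223.7 → n = 2224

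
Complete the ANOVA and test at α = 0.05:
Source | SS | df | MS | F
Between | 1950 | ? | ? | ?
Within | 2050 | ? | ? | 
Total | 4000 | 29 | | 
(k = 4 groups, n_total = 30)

df_between = 3, df_within = 26. MS_between = 650.0, MS_within = 78.85. F = 8.244, F_crit ≈ 2.975. Reject H₀.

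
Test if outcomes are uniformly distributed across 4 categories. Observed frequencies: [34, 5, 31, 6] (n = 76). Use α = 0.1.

Expected = 19 each. χ² = Σ(O-E)²/E = 38.632. df = 3, critical value = 6.251. Reject H₀.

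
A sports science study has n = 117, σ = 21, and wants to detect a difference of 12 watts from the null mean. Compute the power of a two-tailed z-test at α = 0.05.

SE = σ/√n = 21/√117 = 1.941. Non-centrality λ = d/SE = 12/1.941 = 6.181. Power ≈ Φ(λ - z_{α/2}) = Φ(6.181 - 1.96) = Φ(4.221) = 1.0.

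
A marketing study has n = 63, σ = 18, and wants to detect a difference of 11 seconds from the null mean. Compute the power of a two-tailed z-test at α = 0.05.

SE = σ/√n = 18/√63 = 2.268. Non-centrality λ = d/SE = 11/2.268 = 4.851. Power ≈ Φ(λ - z_{α/2}) = Φ(4.851 - 1.96) = Φ(2.891) = 0.998.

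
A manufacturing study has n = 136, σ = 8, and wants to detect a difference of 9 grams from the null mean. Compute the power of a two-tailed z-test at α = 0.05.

SE = σ/√n = 8/√136 = 0.686. Non-centrality λ = d/SE = 9/0.686 = 13.12. Power ≈ Φ(λ - z_{α/2}) = Φ(13.12 - 1.96) = Φ(11.16) = 1.0.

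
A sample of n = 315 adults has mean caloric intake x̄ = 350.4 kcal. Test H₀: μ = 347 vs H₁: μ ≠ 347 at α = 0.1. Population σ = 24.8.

z = (x̄ - μ₀)/(σ/√n) = (350.4 - 347)/(24.8/√315) = 2.433. Critical value: ±1.645. Since |2.433| > 1.645, Reject H₀.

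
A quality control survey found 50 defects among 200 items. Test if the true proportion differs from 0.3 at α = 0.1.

p̂ = 0.25, p₀ = 0.3. z = (p̂ - p₀)/√(p₀(1-p₀)/n) = -1.543. Critical: ±1.645. Fail to reject H₀.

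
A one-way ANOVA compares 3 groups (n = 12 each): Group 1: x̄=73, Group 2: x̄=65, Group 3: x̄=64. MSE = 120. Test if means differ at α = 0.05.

Grand mean = 67.33. SS_between = 584.0, MS_between = 292.0. F = 2.433, F_crit ≈ 3.285. Fail to reject H₀.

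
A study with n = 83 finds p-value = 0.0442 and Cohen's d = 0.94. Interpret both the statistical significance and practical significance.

Statistically significant (p = 0.0442 < 0.05). Cohen's d = 0.94 indicates a large effect size. Both statistical and practical significance should be considered.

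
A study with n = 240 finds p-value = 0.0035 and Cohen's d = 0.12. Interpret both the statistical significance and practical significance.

Statistically significant (p = 0.0035 < 0.05). Cohen's d = 0.12 indicates a very small effect size. Both statistical and practical significance should be considered.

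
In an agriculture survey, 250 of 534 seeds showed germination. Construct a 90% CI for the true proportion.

p̂ = 0.468. CI = p̂ ± z*√(p̂(1-p̂)/n) = (0.433, 0.504)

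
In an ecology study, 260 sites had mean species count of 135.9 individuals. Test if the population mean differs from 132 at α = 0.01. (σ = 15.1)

z = (x̄ - μ₀)/(σ/√n) = (135.9 - 132)/(15.1/√260) = 4.165. Critical value: ±2.576. Since |4.165| > 2.576, Reject H₀.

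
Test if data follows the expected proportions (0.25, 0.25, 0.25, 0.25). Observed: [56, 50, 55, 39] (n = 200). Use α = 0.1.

Expected: [50.0, 50.0, 50.0, 50.0]. χ² = 3.64. df = 3, critical = 6.251. Fail to reject H₀.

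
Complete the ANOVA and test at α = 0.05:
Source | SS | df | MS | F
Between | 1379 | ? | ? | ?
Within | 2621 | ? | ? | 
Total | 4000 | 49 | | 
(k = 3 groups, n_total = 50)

df_between = 2, df_within = 47. MS_between = 689.5, MS_within = 55.77. F = 12.364, F_crit ≈ 3.195. Reject H₀.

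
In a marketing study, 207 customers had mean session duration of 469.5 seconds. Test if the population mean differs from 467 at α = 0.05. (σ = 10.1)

z = (x̄ - μ₀)/(σ/√n) = (469.5 - 467)/(10.1/√207) = 3.561. Critical value: ±1.96. Since |3.561| > 1.96, Reject H₀.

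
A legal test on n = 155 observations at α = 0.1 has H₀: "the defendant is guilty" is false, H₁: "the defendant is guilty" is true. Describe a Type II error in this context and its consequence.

Type II error: failing to reject H₀ when it is false — concluding that the defendant is guilty is not supported when in fact it is. Consequence: acquitting a guilty person.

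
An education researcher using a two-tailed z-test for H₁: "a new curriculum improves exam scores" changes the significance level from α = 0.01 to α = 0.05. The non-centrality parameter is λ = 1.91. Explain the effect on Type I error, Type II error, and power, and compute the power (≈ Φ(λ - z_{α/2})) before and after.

Increasing α from 0.01 to 0.05:
• Type I error rate increases (α is the Type I rate by definition).
• Critical value moves from z_{α/2} = 2.576 to 1.96, so power = Φ(λ - z_{α/2}) goes from Φ(1.91 - 2.576) = 0.253 to Φ(1.91 - 1.96) = 0.48.
• Type II error rate β = 1 - power therefore decreases (0.747 → 0.52).
Appropriate when false negatives are costly — here, keeping the old curriculum when the new one would have helped students.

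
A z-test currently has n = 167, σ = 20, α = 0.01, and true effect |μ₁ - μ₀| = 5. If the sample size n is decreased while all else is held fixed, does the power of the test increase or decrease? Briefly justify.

Power decreases: a smaller n inflates the standard error σ/√n, pulling the sampling distribution under H₁ back toward the critical value.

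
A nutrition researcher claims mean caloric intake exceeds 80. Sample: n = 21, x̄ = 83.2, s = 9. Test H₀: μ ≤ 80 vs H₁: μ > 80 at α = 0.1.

t = (83.2 - 80)/(9/√21) = 1.629, df = 20. Critical t = 1.325. Reject H₀.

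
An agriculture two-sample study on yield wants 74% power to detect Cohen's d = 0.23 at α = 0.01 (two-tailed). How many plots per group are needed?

z_{α/2} = 2.576, z_β = Φ⁻¹(0.74) = 0.643. For small effect (d = 0.23): n per group = 2(z_{α/2} + z_β)²/d² = 2(2.576 + 0.643)²/0.23² = 391.8 → 392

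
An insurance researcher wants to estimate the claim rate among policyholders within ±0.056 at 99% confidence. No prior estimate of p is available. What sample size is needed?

Conservative approach: use p = 0.5 (maximizes p(1-p) = 0.25). n = z²(0.25)/E² = 2.576²×0.25/0.056² = 529.0 → n = 529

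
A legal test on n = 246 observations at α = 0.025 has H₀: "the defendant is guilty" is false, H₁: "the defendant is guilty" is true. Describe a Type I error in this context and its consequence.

Type I error: rejecting H₀ when it is true — concluding that the defendant is guilty when in fact it is not. Consequence: convicting an innocent person.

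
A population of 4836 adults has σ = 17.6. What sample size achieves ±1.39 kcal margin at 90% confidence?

Without FPC: n₀ = (1.645×17.6/1.39)² = 433.838. With FPC: n = n₀N/(n₀+N-1) = 398.2 → n = 399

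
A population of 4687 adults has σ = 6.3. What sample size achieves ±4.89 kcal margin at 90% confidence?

Without FPC: n₀ = (1.645×6.3/4.89)² = 4.492. With FPC: n = n₀N/(n₀+N-1) = 4.5 → n = 5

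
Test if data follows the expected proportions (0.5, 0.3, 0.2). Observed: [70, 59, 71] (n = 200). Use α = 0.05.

Expected: [100.0, 60.0, 40.0]. χ² = 33.042. df = 2, critical = 5.991. Reject H₀.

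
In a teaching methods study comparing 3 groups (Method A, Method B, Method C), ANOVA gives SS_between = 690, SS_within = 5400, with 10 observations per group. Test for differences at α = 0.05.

df_between = 2, df_within = 27. F = MS_between/MS_within = 345.0/200.0 = 1.725. F_crit ≈ 3.354. Fail to reject H₀.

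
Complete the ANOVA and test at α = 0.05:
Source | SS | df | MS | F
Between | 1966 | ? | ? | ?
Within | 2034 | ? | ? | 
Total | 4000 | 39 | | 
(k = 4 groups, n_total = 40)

df_between = 3, df_within = 36. MS_between = 655.33, MS_within = 56.5. F = 11.599, F_crit ≈ 2.866. Reject H₀.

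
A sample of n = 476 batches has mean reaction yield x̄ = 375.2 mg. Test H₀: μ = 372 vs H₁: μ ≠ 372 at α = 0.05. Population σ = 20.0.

z = (x̄ - μ₀)/(σ/√n) = (375.2 - 372)/(20.0/√476) = 3.491. Critical value: ±1.96. Since |3.491| > 1.96, Reject H₀.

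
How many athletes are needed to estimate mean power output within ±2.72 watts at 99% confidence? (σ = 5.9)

n = (z*σ/E)² = (2.576×5.9/2.72)² = 31.2 → n = 32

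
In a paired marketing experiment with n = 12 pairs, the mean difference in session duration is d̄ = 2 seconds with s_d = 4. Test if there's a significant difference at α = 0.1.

t = d̄/(s_d/√n) = 2/(4/√12) = 1.732. df = 11, critical t = ±1.796. Fail to reject H₀.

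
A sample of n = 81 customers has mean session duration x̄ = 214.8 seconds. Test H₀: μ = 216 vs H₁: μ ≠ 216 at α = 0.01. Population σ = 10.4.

z = (x̄ - μ₀)/(σ/√n) = (214.8 - 216)/(10.4/√81) = -1.038. Critical value: ±2.576. Since |-1.038| ≤ 2.576, Fail to reject H₀.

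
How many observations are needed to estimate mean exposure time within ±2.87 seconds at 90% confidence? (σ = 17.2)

n = (z*σ/E)² = (1.645×17.2/2.87)² = 97.2 → n = 98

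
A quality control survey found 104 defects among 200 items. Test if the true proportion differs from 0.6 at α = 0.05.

p̂ = 0.52, p₀ = 0.6. z = (p̂ - p₀)/√(p₀(1-p₀)/n) = -2.309. Critical: ±1.96. Reject H₀.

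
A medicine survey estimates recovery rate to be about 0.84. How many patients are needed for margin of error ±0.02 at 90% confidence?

n = z²p(1-p)/E² = 1.645²×0.84×0.16/0.02² = 909.2 → n = 910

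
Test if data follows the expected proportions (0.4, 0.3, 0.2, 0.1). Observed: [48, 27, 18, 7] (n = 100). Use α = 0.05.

Expected: [40.0, 30.0, 20.0, 10.0]. χ² = 3.0. df = 3, critical = 7.815. Fail to reject H₀.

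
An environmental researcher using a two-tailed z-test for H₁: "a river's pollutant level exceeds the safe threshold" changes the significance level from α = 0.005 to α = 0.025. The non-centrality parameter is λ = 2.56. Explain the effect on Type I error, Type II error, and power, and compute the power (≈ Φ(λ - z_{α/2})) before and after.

Increasing α from 0.005 to 0.025:
• Type I error rate increases (α is the Type I rate by definition).
• Critical value moves from z_{α/2} = 2.807 to 2.241, so power = Φ(λ - z_{α/2}) goes from Φ(2.56 - 2.807) = 0.402 to Φ(2.56 - 2.241) = 0.625.
• Type II error rate β = 1 - power therefore decreases (0.598 → 0.375).
Appropriate when false negatives are costly — here, allowing unsafe pollution to continue.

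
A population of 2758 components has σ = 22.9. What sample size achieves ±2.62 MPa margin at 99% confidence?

Without FPC: n₀ = (2.576×22.9/2.62)² = 506.944. With FPC: n = n₀N/(n₀+N-1) = 428.4 → n = 429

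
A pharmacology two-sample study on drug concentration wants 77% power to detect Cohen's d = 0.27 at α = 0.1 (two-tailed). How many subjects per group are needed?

z_{α/2} = 1.645, z_β = Φ⁻¹(0.77) = 0.739. For small effect (d = 0.27): n per group = 2(z_{α/2} + z_β)²/d² = 2(1.645 + 0.739)²/0.27² = 155.9 → 156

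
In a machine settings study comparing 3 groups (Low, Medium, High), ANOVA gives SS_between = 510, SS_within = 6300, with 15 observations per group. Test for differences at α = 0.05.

df_between = 2, df_within = 42. F = MS_between/MS_within = 255.0/150.0 = 1.7. F_crit ≈ 3.22. Fail to reject H₀.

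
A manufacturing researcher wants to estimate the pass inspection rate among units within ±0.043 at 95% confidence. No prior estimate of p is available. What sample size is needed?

Conservative approach: use p = 0.5 (maximizes p(1-p) = 0.25). n = z²(0.25)/E² = 1.96²×0.25/0.043² = 519.4 → n = 520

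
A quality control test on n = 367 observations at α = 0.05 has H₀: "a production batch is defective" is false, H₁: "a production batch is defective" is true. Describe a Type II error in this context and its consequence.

Type II error: failing to reject H₀ when it is false — concluding that a production batch is defective is not supported when in fact it is. Consequence: shipping a defective batch — faulty products reach customers.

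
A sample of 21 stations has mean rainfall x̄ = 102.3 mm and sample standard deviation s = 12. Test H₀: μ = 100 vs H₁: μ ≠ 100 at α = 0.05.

t = (x̄ - μ₀)/(s/√n) = (102.3 - 100)/(12/√21) = 0.878. df = 20, critical t = ±2.086. Fail to reject H₀.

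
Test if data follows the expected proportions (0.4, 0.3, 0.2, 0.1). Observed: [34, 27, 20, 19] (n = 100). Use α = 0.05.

Expected: [40.0, 30.0, 20.0, 10.0]. χ² = 9.3. df = 3, critical = 7.815. Reject H₀.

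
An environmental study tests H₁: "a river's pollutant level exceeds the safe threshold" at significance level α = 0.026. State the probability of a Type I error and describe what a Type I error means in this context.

P(Type I error) = α = 0.026. A Type I error is rejecting H₀ when H₀ is actually true (false positive) — here, concluding that a river's pollutant level exceeds the safe threshold when in fact this is not the case. Consequence: shutting down a compliant factory unnecessarily.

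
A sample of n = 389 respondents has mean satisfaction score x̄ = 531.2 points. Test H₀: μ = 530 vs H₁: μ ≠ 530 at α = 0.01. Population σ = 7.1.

z = (x̄ - μ₀)/(σ/√n) = (531.2 - 530)/(7.1/√389) = 3.333. Critical value: ±2.576. Since |3.333| > 2.576, Reject H₀.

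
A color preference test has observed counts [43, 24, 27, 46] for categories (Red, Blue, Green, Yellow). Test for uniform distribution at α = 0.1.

Expected = 35 each. χ² = Σ(O-E)²/E = 10.571. df = 3, critical value = 6.251. Reject H₀.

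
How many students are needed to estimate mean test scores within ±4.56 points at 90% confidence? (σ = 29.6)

n = (z*σ/E)² = (1.645×29.6/4.56)² = 114.02 → n = 115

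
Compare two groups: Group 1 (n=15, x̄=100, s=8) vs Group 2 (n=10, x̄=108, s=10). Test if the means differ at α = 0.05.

Pooled sp = 8.84. t = -2.218, df = 23. Critical t = ±2.069. Reject H₀.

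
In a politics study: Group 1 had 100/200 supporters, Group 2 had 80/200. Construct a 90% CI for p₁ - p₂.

p̂₁ = 0.5, p̂₂ = 0.4. Difference = 0.1. CI = (0.019, 0.181)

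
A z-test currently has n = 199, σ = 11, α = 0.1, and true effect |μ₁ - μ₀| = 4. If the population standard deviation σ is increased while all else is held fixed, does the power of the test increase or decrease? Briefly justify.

Power decreases: a larger σ inflates the standard error σ/√n, pulling the sampling distribution under H₁ back toward the critical value.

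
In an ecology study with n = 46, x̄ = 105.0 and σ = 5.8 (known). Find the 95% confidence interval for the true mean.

CI = x̄ ± z*(σ/√n) = 105.0 ± 1.96(5.8/√46) = 105.0 ± 1.68 = (103.32, 106.68)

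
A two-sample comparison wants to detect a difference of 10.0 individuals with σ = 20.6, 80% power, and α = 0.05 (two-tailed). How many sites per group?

n per group = 2(z_α/2 + z_β)²σ²/d² = 2×(1.96 + 0.84)²×20.6²/10.0² = 66.5 → n = 67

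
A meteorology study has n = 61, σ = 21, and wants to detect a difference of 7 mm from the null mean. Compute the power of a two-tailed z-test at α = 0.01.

SE = σ/√n = 21/√61 = 2.689. Non-centrality λ = d/SE = 7/2.689 = 2.603. Power ≈ Φ(λ - z_{α/2}) = Φ(2.603 - 2.576) = Φ(0.027) = 0.511.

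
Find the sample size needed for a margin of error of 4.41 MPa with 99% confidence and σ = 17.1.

n = (z*σ/E)² = (2.576×17.1/4.41)² = 99.8 → n = 100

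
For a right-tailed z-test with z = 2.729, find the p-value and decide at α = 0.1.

p = P(Z > 2.729) = 1 - Φ(2.729) ≈ 0.0032. Since p < 0.1, reject H₀ (significant) at α = 0.1.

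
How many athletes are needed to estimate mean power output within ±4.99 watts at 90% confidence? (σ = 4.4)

n = (z*σ/E)² = (1.645×4.4/4.99)² = 2.1 → n = 3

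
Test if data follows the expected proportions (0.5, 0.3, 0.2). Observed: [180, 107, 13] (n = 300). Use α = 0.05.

Expected: [150.0, 90.0, 60.0]. χ² = 46.028. df = 2, critical = 5.991. Reject H₀.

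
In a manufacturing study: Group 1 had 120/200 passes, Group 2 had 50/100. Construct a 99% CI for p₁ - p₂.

p̂₁ = 0.6, p̂₂ = 0.5. Difference = 0.1. CI = (-0.057, 0.257)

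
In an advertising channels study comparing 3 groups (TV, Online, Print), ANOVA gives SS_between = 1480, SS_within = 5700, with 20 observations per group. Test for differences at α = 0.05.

df_between = 2, df_within = 57. F = MS_between/MS_within = 740.0/100.0 = 7.4. F_crit ≈ 3.159. Reject H₀. At least one mean differs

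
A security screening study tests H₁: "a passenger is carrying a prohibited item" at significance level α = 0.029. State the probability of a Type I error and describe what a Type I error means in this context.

P(Type I error) = α = 0.029. A Type I error is rejecting H₀ when H₀ is actually true (false positive) — here, concluding that a passenger is carrying a prohibited item when in fact this is not the case. Consequence: detaining an innocent passenger — delay and inconvenience.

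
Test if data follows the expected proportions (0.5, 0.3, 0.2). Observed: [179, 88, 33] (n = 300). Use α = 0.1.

Expected: [150.0, 90.0, 60.0]. χ² = 17.801. df = 2, critical = 4.605. Reject H₀.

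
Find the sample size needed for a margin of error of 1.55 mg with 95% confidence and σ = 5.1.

n = (z*σ/E)² = (1.96×5.1/1.55)² = 41.6 → n = 42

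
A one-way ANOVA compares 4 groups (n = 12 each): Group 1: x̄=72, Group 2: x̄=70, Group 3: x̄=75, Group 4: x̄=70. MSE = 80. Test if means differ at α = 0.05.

Grand mean = 71.75. SS_between = 201.0, MS_between = 67.0. F = 0.838, F_crit ≈ 2.816. Fail to reject H₀.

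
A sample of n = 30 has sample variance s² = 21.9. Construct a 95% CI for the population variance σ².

df = 29. χ²_{0.025} = 45.722, χ²_{0.975} = 16.047. CI for σ² = ((n-1)s²/χ²_{α/2}, (n-1)s²/χ²_{1-α/2}) = (29·21.9/45.722, 29·21.9/16.047) = (13.89, 39.58)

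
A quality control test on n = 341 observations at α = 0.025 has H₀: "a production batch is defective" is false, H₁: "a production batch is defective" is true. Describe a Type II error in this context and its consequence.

Type II error: failing to reject H₀ when it is false — concluding that a production batch is defective is not supported when in fact it is. Consequence: shipping a defective batch — faulty products reach customers.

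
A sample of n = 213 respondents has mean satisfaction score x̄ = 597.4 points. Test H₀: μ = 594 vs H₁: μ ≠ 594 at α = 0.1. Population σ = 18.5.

z = (x̄ - μ₀)/(σ/√n) = (597.4 - 594)/(18.5/√213) = 2.682. Critical value: ±1.645. Since |2.682| > 1.645, Reject H₀.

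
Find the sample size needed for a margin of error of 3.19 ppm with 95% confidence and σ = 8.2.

n = (z*σ/E)² = (1.96×8.2/3.19)² = 25.4 → n = 26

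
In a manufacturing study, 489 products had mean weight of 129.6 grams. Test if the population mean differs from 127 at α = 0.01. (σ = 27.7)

z = (x̄ - μ₀)/(σ/√n) = (129.6 - 127)/(27.7/√489) = 2.076. Critical value: ±2.576. Since |2.076| ≤ 2.576, Fail to reject H₀.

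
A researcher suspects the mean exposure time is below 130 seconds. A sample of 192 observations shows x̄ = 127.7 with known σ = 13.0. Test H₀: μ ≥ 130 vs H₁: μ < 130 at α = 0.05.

z = -2.452. Critical value: -1.645. Reject H₀.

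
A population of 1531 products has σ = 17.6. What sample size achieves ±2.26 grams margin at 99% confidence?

Without FPC: n₀ = (2.576×17.6/2.26)² = 402.439. With FPC: n = n₀N/(n₀+N-1) = 318.8 → n = 319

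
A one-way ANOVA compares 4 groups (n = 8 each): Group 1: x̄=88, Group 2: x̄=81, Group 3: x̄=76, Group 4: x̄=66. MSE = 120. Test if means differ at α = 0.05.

Grand mean = 77.75. SS_between = 2054.0, MS_between = 684.67. F = 5.706, F_crit ≈ 2.947. Reject H₀.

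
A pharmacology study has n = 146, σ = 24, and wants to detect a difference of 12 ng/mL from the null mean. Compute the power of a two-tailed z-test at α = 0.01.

SE = σ/√n = 24/√146 = 1.986. Non-centrality λ = d/SE = 12/1.986 = 6.042. Power ≈ Φ(λ - z_{α/2}) = Φ(6.042 - 2.576) = Φ(3.466) = 1.0.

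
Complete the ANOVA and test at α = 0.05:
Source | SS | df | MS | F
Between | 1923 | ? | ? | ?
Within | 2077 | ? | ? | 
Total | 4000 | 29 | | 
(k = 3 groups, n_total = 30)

df_between = 2, df_within = 27. MS_between = 961.5, MS_within = 76.93. F = 12.499, F_crit ≈ 3.354. Reject H₀.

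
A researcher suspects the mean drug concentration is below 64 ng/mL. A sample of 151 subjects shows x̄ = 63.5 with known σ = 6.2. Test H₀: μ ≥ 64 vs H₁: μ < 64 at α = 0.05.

z = -0.991. Critical value: -1.645. Fail to reject H₀.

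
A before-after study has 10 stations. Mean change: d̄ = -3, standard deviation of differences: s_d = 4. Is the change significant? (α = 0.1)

t = d̄/(s_d/√n) = -3/(4/√10) = -2.372. df = 9, critical t = ±1.833. Reject H₀.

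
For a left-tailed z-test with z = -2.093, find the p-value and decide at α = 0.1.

p = P(Z < -2.093) = Φ(-2.093) ≈ 0.0182. Since p < 0.1, reject H₀ (significant) at α = 0.1.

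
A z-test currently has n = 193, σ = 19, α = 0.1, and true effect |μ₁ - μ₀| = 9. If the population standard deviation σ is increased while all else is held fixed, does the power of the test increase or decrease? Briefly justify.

Power decreases: a larger σ inflates the standard error σ/√n, pulling the sampling distribution under H₁ back toward the critical value.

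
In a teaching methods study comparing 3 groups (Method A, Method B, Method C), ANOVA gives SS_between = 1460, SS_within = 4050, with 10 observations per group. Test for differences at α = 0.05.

df_between = 2, df_within = 27. F = MS_between/MS_within = 730.0/150.0 = 4.867. F_crit ≈ 3.354. Reject H₀. At least one mean differs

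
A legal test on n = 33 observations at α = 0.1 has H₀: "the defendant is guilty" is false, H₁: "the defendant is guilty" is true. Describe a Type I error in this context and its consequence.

Type I error: rejecting H₀ when it is true — concluding that the defendant is guilty when in fact it is not. Consequence: convicting an innocent person.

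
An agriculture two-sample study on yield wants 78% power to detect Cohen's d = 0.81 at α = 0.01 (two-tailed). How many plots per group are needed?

z_{α/2} = 2.576, z_β = Φ⁻¹(0.78) = 0.772. For large effect (d = 0.81): n per group = 2(z_{α/2} + z_β)²/d² = 2(2.576 + 0.772)²/0.81² = 34.2 → 35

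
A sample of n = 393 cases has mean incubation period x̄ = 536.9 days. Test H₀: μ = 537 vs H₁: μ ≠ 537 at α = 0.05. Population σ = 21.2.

z = (x̄ - μ₀)/(σ/√n) = (536.9 - 537)/(21.2/√393) = -0.094. Critical value: ±1.96. Since |-0.094| ≤ 1.96, Fail to reject H₀.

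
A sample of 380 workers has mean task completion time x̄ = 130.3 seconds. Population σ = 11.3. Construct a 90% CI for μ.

CI = x̄ ± z*(σ/√n) = 130.3 ± 1.645(11.3/√380) = 130.3 ± 0.95 = (129.35, 131.25)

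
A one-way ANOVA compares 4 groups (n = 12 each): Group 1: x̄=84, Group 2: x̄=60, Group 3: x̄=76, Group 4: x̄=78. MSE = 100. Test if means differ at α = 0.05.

Grand mean = 74.5. SS_between = 3780.0, MS_between = 1260.0. F = 12.6, F_crit ≈ 2.816. Reject H₀.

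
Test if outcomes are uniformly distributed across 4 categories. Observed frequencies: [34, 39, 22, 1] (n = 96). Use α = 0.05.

Expected = 24 each. χ² = Σ(O-E)²/E = 35.75. df = 3, critical value = 7.815. Reject H₀.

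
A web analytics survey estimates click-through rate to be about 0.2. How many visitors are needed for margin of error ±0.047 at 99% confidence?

n = z²p(1-p)/E² = 2.576²×0.2×0.8/0.047² = 480.6 → n = 481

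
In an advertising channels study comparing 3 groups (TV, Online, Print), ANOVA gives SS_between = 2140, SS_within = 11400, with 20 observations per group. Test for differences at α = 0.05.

df_between = 2, df_within = 57. F = MS_between/MS_within = 1070.0/200.0 = 5.35. F_crit ≈ 3.159. Reject H₀. At least one mean differs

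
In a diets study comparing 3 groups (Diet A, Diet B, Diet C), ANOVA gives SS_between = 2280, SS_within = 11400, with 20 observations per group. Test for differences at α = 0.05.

df_between = 2, df_within = 57. F = MS_between/MS_within = 1140.0/200.0 = 5.7. F_crit ≈ 3.159. Reject H₀. At least one mean differs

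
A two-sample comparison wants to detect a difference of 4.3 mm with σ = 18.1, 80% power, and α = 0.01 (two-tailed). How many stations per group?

n per group = 2(z_α/2 + z_β)²σ²/d² = 2×(2.576 + 0.84)²×18.1²/4.3² = 413.5 → n = 414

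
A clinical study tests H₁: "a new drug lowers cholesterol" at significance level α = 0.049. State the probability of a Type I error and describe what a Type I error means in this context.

P(Type I error) = α = 0.049. A Type I error is rejecting H₀ when H₀ is actually true (false positive) — here, concluding that a new drug lowers cholesterol when in fact this is not the case. Consequence: approving an ineffective drug — patients take a useless medication and may skip effective alternatives.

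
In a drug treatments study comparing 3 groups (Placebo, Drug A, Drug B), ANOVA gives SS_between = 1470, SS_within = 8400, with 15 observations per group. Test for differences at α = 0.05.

df_between = 2, df_within = 42. F = MS_between/MS_within = 735.0/200.0 = 3.675. F_crit ≈ 3.22. Reject H₀. At least one mean differs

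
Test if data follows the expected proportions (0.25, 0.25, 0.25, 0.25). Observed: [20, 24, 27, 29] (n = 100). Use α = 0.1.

Expected: [25.0, 25.0, 25.0, 25.0]. χ² = 1.84. df = 3, critical = 6.251. Fail to reject H₀.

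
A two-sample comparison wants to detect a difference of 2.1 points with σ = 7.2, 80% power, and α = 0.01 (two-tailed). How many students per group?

n per group = 2(z_α/2 + z_β)²σ²/d² = 2×(2.576 + 0.84)²×7.2²/2.1² = 274.3 → n = 275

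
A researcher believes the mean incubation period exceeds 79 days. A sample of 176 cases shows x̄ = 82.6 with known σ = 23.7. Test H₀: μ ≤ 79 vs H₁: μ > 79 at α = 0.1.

z = 2.015. Critical value: 1.28. Reject H₀.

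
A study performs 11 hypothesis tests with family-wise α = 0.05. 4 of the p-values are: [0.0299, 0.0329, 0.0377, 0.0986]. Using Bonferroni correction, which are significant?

Bonferroni α = 0.05/11 = 0.00455. None of the given p-values are significant.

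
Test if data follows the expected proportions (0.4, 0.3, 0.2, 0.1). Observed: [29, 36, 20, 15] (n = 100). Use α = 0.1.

Expected: [40.0, 30.0, 20.0, 10.0]. χ² = 6.725. df = 3, critical = 6.251. Reject H₀.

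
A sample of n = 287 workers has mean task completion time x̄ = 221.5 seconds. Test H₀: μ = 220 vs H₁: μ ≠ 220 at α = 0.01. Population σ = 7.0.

z = (x̄ - μ₀)/(σ/√n) = (221.5 - 220)/(7.0/√287) = 3.63. Critical value: ±2.576. Since |3.63| > 2.576, Reject H₀.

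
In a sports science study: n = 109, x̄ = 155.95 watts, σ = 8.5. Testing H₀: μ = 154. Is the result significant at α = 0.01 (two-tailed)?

z = (155.95 - 154)/(8.5/√109) = 2.395. Since |z| ≤ 2.576, not significant at α = 0.01.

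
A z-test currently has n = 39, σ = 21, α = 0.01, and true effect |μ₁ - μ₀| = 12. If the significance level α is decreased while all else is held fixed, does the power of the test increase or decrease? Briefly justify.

Power decreases: a smaller α raises the critical value, so less of the H₁ sampling distribution falls in the rejection region.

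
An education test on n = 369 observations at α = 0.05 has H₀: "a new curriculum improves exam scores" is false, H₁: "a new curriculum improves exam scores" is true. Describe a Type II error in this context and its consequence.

Type II error: failing to reject H₀ when it is false — concluding that a new curriculum improves exam scores is not supported when in fact it is. Consequence: keeping the old curriculum when the new one would have helped students.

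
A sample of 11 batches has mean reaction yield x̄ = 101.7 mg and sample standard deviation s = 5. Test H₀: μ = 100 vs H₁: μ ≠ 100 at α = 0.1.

t = (x̄ - μ₀)/(s/√n) = (101.7 - 100)/(5/√11) = 1.128. df = 10, critical t = ±1.812. Fail to reject H₀.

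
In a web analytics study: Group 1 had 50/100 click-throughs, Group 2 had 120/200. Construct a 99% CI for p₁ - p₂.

p̂₁ = 0.5, p̂₂ = 0.6. Difference = -0.1. CI = (-0.257, 0.057)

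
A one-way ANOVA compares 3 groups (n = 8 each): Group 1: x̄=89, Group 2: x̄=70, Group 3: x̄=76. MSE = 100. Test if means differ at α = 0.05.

Grand mean = 78.33. SS_between = 1509.33, MS_between = 754.67. F = 7.547, F_crit ≈ 3.467. Reject H₀.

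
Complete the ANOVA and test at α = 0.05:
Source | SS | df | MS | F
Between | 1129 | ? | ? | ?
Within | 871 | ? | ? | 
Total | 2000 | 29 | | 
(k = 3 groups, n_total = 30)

df_between = 2, df_within = 27. MS_between = 564.5, MS_within = 32.26. F = 17.499, F_crit ≈ 3.354. Reject H₀.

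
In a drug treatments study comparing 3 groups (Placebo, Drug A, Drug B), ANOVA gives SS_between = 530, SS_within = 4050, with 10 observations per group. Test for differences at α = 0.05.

df_between = 2, df_within = 27. F = MS_between/MS_within = 265.0/150.0 = 1.767. F_crit ≈ 3.354. Fail to reject H₀.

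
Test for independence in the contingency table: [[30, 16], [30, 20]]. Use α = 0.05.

χ² = 0.278. df = 1, critical = 3.841. Fail to reject H₀. No evidence of dependence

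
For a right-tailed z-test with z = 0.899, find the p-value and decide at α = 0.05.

p = P(Z > 0.899) = 1 - Φ(0.899) ≈ 0.1843. Since p ≥ 0.05, fail to reject H₀ (not significant) at α = 0.05.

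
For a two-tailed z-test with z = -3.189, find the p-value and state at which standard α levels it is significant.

p = 2·P(Z > |-3.189|) = 2·(1 - Φ(3.189)) ≈ 0.0014. Significant at α = 0.1; Significant at α = 0.05; Significant at α = 0.01.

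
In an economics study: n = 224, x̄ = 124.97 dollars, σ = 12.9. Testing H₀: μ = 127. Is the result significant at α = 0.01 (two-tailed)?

z = (124.97 - 127)/(12.9/√224) = -2.355. Since |z| ≤ 2.576, not significant at α = 0.01.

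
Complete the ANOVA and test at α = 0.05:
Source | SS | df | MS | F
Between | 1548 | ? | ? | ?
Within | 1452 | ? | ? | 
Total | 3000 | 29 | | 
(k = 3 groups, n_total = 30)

df_between = 2, df_within = 27. MS_between = 774.0, MS_within = 53.78. F = 14.393, F_crit ≈ 3.354. Reject H₀.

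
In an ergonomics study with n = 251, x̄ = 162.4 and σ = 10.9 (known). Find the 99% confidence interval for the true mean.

CI = x̄ ± z*(σ/√n) = 162.4 ± 2.576(10.9/√251) = 162.4 ± 1.77 = (160.63, 164.17)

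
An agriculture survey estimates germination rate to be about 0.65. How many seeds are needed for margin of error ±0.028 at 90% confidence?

n = z²p(1-p)/E² = 1.645²×0.65×0.35/0.028² = 785.2 → n = 786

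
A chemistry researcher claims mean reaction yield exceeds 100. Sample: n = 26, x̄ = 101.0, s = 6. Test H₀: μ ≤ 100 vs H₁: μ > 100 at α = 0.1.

t = (101.0 - 100)/(6/√26) = 0.85, df = 25. Critical t = 1.316. Fail to reject H₀.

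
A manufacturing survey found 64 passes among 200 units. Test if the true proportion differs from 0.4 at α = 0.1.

p̂ = 0.32, p₀ = 0.4. z = (p̂ - p₀)/√(p₀(1-p₀)/n) = -2.309. Critical: ±1.645. Reject H₀.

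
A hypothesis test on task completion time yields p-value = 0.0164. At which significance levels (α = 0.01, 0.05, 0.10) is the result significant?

p = 0.0164. Significant at: α = 0.05, 0.1.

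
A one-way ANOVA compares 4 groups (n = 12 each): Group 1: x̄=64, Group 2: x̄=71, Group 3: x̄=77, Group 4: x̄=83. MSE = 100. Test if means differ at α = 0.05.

Grand mean = 73.75. SS_between = 2385.0, MS_between = 795.0. F = 7.95, F_crit ≈ 2.816. Reject H₀.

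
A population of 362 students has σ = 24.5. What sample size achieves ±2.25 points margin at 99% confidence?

Without FPC: n₀ = (2.576×24.5/2.25)² = 786.79. With FPC: n = n₀N/(n₀+N-1) = 248.1 → n = 249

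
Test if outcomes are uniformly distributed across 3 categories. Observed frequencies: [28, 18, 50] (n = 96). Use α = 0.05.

Expected = 32 each. χ² = Σ(O-E)²/E = 16.75. df = 2, critical value = 5.991. Reject H₀.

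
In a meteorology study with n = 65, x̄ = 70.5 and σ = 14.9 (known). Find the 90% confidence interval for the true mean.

CI = x̄ ± z*(σ/√n) = 70.5 ± 1.645(14.9/√65) = 70.5 ± 3.04 = (67.46, 73.54)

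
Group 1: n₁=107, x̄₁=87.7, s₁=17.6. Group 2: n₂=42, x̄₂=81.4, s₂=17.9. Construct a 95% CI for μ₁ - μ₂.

Difference = 6.3. SE = √(17.6²/107 + 17.9²/42) = 3.244. CI = (-0.06, 12.66)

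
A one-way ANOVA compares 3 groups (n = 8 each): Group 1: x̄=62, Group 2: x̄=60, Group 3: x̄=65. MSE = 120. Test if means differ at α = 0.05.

Grand mean = 62.33. SS_between = 101.33, MS_between = 50.67. F = 0.422, F_crit ≈ 3.467. Fail to reject H₀.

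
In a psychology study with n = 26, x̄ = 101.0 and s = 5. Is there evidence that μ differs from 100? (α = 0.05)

t = (x̄ - μ₀)/(s/√n) = (101.0 - 100)/(5/√26) = 1.02. df = 25, critical t = ±2.06. Fail to reject H₀.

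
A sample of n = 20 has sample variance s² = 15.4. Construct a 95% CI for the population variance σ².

df = 19. χ²_{0.025} = 32.852, χ²_{0.975} = 8.907. CI for σ² = ((n-1)s²/χ²_{α/2}, (n-1)s²/χ²_{1-α/2}) = (19·15.4/32.852, 19·15.4/8.907) = (8.91, 32.85)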